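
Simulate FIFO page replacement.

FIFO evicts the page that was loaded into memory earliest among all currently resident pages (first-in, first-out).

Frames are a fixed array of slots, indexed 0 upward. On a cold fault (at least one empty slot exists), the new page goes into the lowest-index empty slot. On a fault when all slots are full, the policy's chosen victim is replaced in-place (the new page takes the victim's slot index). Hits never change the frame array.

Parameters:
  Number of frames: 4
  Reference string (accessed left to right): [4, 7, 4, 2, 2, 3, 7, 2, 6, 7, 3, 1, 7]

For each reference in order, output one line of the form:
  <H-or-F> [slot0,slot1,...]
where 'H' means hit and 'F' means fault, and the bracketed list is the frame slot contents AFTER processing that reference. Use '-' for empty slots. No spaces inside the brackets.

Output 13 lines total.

F [4,-,-,-]
F [4,7,-,-]
H [4,7,-,-]
F [4,7,2,-]
H [4,7,2,-]
F [4,7,2,3]
H [4,7,2,3]
H [4,7,2,3]
F [6,7,2,3]
H [6,7,2,3]
H [6,7,2,3]
F [6,1,2,3]
F [6,1,7,3]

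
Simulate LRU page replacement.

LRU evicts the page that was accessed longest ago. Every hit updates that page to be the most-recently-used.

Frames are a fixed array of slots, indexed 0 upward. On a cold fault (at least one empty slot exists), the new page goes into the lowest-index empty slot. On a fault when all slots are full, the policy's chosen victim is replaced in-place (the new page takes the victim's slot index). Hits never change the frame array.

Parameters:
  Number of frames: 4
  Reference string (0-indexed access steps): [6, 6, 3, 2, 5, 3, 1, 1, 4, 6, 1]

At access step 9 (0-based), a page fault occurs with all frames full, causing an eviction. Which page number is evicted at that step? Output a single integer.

Step 0: ref 6 -> FAULT, frames=[6,-,-,-]
Step 1: ref 6 -> HIT, frames=[6,-,-,-]
Step 2: ref 3 -> FAULT, frames=[6,3,-,-]
Step 3: ref 2 -> FAULT, frames=[6,3,2,-]
Step 4: ref 5 -> FAULT, frames=[6,3,2,5]
Step 5: ref 3 -> HIT, frames=[6,3,2,5]
Step 6: ref 1 -> FAULT, evict 6, frames=[1,3,2,5]
Step 7: ref 1 -> HIT, frames=[1,3,2,5]
Step 8: ref 4 -> FAULT, evict 2, frames=[1,3,4,5]
Step 9: ref 6 -> FAULT, evict 5, frames=[1,3,4,6]
At step 9: evicted page 5

Answer: 5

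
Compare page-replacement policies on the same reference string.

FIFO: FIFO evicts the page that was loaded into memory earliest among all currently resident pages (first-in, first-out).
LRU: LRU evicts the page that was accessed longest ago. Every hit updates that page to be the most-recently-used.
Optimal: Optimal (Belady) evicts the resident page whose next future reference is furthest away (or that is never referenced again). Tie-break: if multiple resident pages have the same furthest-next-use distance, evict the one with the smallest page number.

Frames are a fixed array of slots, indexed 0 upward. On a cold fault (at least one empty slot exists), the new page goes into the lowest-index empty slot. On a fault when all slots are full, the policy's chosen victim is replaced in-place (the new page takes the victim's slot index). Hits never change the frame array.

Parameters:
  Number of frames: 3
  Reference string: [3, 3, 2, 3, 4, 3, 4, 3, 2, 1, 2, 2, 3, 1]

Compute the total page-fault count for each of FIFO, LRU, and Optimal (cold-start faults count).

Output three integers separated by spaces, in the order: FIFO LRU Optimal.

--- FIFO ---
  step 0: ref 3 -> FAULT, frames=[3,-,-] (faults so far: 1)
  step 1: ref 3 -> HIT, frames=[3,-,-] (faults so far: 1)
  step 2: ref 2 -> FAULT, frames=[3,2,-] (faults so far: 2)
  step 3: ref 3 -> HIT, frames=[3,2,-] (faults so far: 2)
  step 4: ref 4 -> FAULT, frames=[3,2,4] (faults so far: 3)
  step 5: ref 3 -> HIT, frames=[3,2,4] (faults so far: 3)
  step 6: ref 4 -> HIT, frames=[3,2,4] (faults so far: 3)
  step 7: ref 3 -> HIT, frames=[3,2,4] (faults so far: 3)
  step 8: ref 2 -> HIT, frames=[3,2,4] (faults so far: 3)
  step 9: ref 1 -> FAULT, evict 3, frames=[1,2,4] (faults so far: 4)
  step 10: ref 2 -> HIT, frames=[1,2,4] (faults so far: 4)
  step 11: ref 2 -> HIT, frames=[1,2,4] (faults so far: 4)
  step 12: ref 3 -> FAULT, evict 2, frames=[1,3,4] (faults so far: 5)
  step 13: ref 1 -> HIT, frames=[1,3,4] (faults so far: 5)
  FIFO total faults: 5
--- LRU ---
  step 0: ref 3 -> FAULT, frames=[3,-,-] (faults so far: 1)
  step 1: ref 3 -> HIT, frames=[3,-,-] (faults so far: 1)
  step 2: ref 2 -> FAULT, frames=[3,2,-] (faults so far: 2)
  step 3: ref 3 -> HIT, frames=[3,2,-] (faults so far: 2)
  step 4: ref 4 -> FAULT, frames=[3,2,4] (faults so far: 3)
  step 5: ref 3 -> HIT, frames=[3,2,4] (faults so far: 3)
  step 6: ref 4 -> HIT, frames=[3,2,4] (faults so far: 3)
  step 7: ref 3 -> HIT, frames=[3,2,4] (faults so far: 3)
  step 8: ref 2 -> HIT, frames=[3,2,4] (faults so far: 3)
  step 9: ref 1 -> FAULT, evict 4, frames=[3,2,1] (faults so far: 4)
  step 10: ref 2 -> HIT, frames=[3,2,1] (faults so far: 4)
  step 11: ref 2 -> HIT, frames=[3,2,1] (faults so far: 4)
  step 12: ref 3 -> HIT, frames=[3,2,1] (faults so far: 4)
  step 13: ref 1 -> HIT, frames=[3,2,1] (faults so far: 4)
  LRU total faults: 4
--- Optimal ---
  step 0: ref 3 -> FAULT, frames=[3,-,-] (faults so far: 1)
  step 1: ref 3 -> HIT, frames=[3,-,-] (faults so far: 1)
  step 2: ref 2 -> FAULT, frames=[3,2,-] (faults so far: 2)
  step 3: ref 3 -> HIT, frames=[3,2,-] (faults so far: 2)
  step 4: ref 4 -> FAULT, frames=[3,2,4] (faults so far: 3)
  step 5: ref 3 -> HIT, frames=[3,2,4] (faults so far: 3)
  step 6: ref 4 -> HIT, frames=[3,2,4] (faults so far: 3)
  step 7: ref 3 -> HIT, frames=[3,2,4] (faults so far: 3)
  step 8: ref 2 -> HIT, frames=[3,2,4] (faults so far: 3)
  step 9: ref 1 -> FAULT, evict 4, frames=[3,2,1] (faults so far: 4)
  step 10: ref 2 -> HIT, frames=[3,2,1] (faults so far: 4)
  step 11: ref 2 -> HIT, frames=[3,2,1] (faults so far: 4)
  step 12: ref 3 -> HIT, frames=[3,2,1] (faults so far: 4)
  step 13: ref 1 -> HIT, frames=[3,2,1] (faults so far: 4)
  Optimal total faults: 4

Answer: 5 4 4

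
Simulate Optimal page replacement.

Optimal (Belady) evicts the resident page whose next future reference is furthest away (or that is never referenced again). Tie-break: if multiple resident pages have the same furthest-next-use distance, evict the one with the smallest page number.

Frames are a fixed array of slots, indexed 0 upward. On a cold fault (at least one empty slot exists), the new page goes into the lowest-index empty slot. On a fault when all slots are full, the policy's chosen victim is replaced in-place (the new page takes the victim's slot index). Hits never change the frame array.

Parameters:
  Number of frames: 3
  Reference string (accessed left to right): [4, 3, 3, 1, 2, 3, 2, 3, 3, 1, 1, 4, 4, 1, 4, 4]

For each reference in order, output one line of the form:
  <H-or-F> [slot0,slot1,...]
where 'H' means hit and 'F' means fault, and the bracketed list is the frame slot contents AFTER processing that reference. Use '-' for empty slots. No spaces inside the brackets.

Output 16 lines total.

F [4,-,-]
F [4,3,-]
H [4,3,-]
F [4,3,1]
F [2,3,1]
H [2,3,1]
H [2,3,1]
H [2,3,1]
H [2,3,1]
H [2,3,1]
H [2,3,1]
F [4,3,1]
H [4,3,1]
H [4,3,1]
H [4,3,1]
H [4,3,1]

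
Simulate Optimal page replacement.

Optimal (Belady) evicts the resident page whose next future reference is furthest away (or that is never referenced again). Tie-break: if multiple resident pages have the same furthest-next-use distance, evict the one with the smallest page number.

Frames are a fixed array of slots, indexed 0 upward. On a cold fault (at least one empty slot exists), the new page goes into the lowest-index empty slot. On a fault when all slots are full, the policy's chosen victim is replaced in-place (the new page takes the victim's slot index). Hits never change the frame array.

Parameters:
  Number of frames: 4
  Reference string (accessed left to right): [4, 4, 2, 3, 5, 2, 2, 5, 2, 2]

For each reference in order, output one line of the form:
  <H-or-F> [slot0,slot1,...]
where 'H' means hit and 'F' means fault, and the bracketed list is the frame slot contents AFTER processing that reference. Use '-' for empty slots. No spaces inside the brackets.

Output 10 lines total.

F [4,-,-,-]
H [4,-,-,-]
F [4,2,-,-]
F [4,2,3,-]
F [4,2,3,5]
H [4,2,3,5]
H [4,2,3,5]
H [4,2,3,5]
H [4,2,3,5]
H [4,2,3,5]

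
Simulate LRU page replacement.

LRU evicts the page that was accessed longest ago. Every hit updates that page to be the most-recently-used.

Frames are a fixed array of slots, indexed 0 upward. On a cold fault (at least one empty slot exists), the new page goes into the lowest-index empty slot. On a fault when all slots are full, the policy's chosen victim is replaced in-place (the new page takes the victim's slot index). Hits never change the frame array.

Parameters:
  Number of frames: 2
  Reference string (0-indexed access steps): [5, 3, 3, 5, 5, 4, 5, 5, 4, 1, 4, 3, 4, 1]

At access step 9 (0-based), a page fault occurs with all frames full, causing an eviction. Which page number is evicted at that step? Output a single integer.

Answer: 5

Derivation:
Step 0: ref 5 -> FAULT, frames=[5,-]
Step 1: ref 3 -> FAULT, frames=[5,3]
Step 2: ref 3 -> HIT, frames=[5,3]
Step 3: ref 5 -> HIT, frames=[5,3]
Step 4: ref 5 -> HIT, frames=[5,3]
Step 5: ref 4 -> FAULT, evict 3, frames=[5,4]
Step 6: ref 5 -> HIT, frames=[5,4]
Step 7: ref 5 -> HIT, frames=[5,4]
Step 8: ref 4 -> HIT, frames=[5,4]
Step 9: ref 1 -> FAULT, evict 5, frames=[1,4]
At step 9: evicted page 5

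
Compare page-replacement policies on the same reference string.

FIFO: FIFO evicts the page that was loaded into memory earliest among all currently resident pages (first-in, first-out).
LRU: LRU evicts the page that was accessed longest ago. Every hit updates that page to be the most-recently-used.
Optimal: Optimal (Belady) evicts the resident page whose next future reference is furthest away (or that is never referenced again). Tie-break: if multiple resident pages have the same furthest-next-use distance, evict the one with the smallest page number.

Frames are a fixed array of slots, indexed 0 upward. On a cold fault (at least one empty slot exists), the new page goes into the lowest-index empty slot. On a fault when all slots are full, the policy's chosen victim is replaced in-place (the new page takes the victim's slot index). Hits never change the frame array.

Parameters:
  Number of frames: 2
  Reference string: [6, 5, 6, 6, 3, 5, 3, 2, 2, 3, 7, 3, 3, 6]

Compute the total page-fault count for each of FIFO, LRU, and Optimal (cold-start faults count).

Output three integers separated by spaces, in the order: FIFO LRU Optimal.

Answer: 7 7 6

Derivation:
--- FIFO ---
  step 0: ref 6 -> FAULT, frames=[6,-] (faults so far: 1)
  step 1: ref 5 -> FAULT, frames=[6,5] (faults so far: 2)
  step 2: ref 6 -> HIT, frames=[6,5] (faults so far: 2)
  step 3: ref 6 -> HIT, frames=[6,5] (faults so far: 2)
  step 4: ref 3 -> FAULT, evict 6, frames=[3,5] (faults so far: 3)
  step 5: ref 5 -> HIT, frames=[3,5] (faults so far: 3)
  step 6: ref 3 -> HIT, frames=[3,5] (faults so far: 3)
  step 7: ref 2 -> FAULT, evict 5, frames=[3,2] (faults so far: 4)
  step 8: ref 2 -> HIT, frames=[3,2] (faults so far: 4)
  step 9: ref 3 -> HIT, frames=[3,2] (faults so far: 4)
  step 10: ref 7 -> FAULT, evict 3, frames=[7,2] (faults so far: 5)
  step 11: ref 3 -> FAULT, evict 2, frames=[7,3] (faults so far: 6)
  step 12: ref 3 -> HIT, frames=[7,3] (faults so far: 6)
  step 13: ref 6 -> FAULT, evict 7, frames=[6,3] (faults so far: 7)
  FIFO total faults: 7
--- LRU ---
  step 0: ref 6 -> FAULT, frames=[6,-] (faults so far: 1)
  step 1: ref 5 -> FAULT, frames=[6,5] (faults so far: 2)
  step 2: ref 6 -> HIT, frames=[6,5] (faults so far: 2)
  step 3: ref 6 -> HIT, frames=[6,5] (faults so far: 2)
  step 4: ref 3 -> FAULT, evict 5, frames=[6,3] (faults so far: 3)
  step 5: ref 5 -> FAULT, evict 6, frames=[5,3] (faults so far: 4)
  step 6: ref 3 -> HIT, frames=[5,3] (faults so far: 4)
  step 7: ref 2 -> FAULT, evict 5, frames=[2,3] (faults so far: 5)
  step 8: ref 2 -> HIT, frames=[2,3] (faults so far: 5)
  step 9: ref 3 -> HIT, frames=[2,3] (faults so far: 5)
  step 10: ref 7 -> FAULT, evict 2, frames=[7,3] (faults so far: 6)
  step 11: ref 3 -> HIT, frames=[7,3] (faults so far: 6)
  step 12: ref 3 -> HIT, frames=[7,3] (faults so far: 6)
  step 13: ref 6 -> FAULT, evict 7, frames=[6,3] (faults so far: 7)
  LRU total faults: 7
--- Optimal ---
  step 0: ref 6 -> FAULT, frames=[6,-] (faults so far: 1)
  step 1: ref 5 -> FAULT, frames=[6,5] (faults so far: 2)
  step 2: ref 6 -> HIT, frames=[6,5] (faults so far: 2)
  step 3: ref 6 -> HIT, frames=[6,5] (faults so far: 2)
  step 4: ref 3 -> FAULT, evict 6, frames=[3,5] (faults so far: 3)
  step 5: ref 5 -> HIT, frames=[3,5] (faults so far: 3)
  step 6: ref 3 -> HIT, frames=[3,5] (faults so far: 3)
  step 7: ref 2 -> FAULT, evict 5, frames=[3,2] (faults so far: 4)
  step 8: ref 2 -> HIT, frames=[3,2] (faults so far: 4)
  step 9: ref 3 -> HIT, frames=[3,2] (faults so far: 4)
  step 10: ref 7 -> FAULT, evict 2, frames=[3,7] (faults so far: 5)
  step 11: ref 3 -> HIT, frames=[3,7] (faults so far: 5)
  step 12: ref 3 -> HIT, frames=[3,7] (faults so far: 5)
  step 13: ref 6 -> FAULT, evict 3, frames=[6,7] (faults so far: 6)
  Optimal total faults: 6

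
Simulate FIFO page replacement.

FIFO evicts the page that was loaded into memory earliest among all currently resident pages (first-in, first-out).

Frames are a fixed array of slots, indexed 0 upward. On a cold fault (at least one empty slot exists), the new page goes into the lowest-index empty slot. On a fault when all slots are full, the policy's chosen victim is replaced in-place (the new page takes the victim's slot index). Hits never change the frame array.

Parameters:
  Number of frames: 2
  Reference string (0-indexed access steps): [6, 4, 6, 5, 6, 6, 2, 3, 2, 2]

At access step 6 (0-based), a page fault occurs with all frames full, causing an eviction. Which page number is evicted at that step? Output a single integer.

Answer: 5

Derivation:
Step 0: ref 6 -> FAULT, frames=[6,-]
Step 1: ref 4 -> FAULT, frames=[6,4]
Step 2: ref 6 -> HIT, frames=[6,4]
Step 3: ref 5 -> FAULT, evict 6, frames=[5,4]
Step 4: ref 6 -> FAULT, evict 4, frames=[5,6]
Step 5: ref 6 -> HIT, frames=[5,6]
Step 6: ref 2 -> FAULT, evict 5, frames=[2,6]
At step 6: evicted page 5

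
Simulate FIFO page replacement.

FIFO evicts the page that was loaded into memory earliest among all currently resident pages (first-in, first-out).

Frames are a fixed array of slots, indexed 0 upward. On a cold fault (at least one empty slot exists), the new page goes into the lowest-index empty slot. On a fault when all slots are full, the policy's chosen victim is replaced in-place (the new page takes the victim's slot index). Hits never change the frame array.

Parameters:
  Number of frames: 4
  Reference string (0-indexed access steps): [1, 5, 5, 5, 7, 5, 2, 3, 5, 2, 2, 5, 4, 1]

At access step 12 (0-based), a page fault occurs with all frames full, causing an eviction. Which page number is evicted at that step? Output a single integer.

Step 0: ref 1 -> FAULT, frames=[1,-,-,-]
Step 1: ref 5 -> FAULT, frames=[1,5,-,-]
Step 2: ref 5 -> HIT, frames=[1,5,-,-]
Step 3: ref 5 -> HIT, frames=[1,5,-,-]
Step 4: ref 7 -> FAULT, frames=[1,5,7,-]
Step 5: ref 5 -> HIT, frames=[1,5,7,-]
Step 6: ref 2 -> FAULT, frames=[1,5,7,2]
Step 7: ref 3 -> FAULT, evict 1, frames=[3,5,7,2]
Step 8: ref 5 -> HIT, frames=[3,5,7,2]
Step 9: ref 2 -> HIT, frames=[3,5,7,2]
Step 10: ref 2 -> HIT, frames=[3,5,7,2]
Step 11: ref 5 -> HIT, frames=[3,5,7,2]
Step 12: ref 4 -> FAULT, evict 5, frames=[3,4,7,2]
At step 12: evicted page 5

Answer: 5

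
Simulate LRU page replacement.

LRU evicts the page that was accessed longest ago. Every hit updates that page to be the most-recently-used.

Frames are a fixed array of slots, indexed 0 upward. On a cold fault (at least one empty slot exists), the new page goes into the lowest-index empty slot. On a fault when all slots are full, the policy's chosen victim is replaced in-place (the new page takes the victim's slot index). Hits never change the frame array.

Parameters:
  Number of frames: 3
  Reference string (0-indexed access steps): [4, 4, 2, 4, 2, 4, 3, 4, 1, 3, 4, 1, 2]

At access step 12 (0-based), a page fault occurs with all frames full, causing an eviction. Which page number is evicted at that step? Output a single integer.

Answer: 3

Derivation:
Step 0: ref 4 -> FAULT, frames=[4,-,-]
Step 1: ref 4 -> HIT, frames=[4,-,-]
Step 2: ref 2 -> FAULT, frames=[4,2,-]
Step 3: ref 4 -> HIT, frames=[4,2,-]
Step 4: ref 2 -> HIT, frames=[4,2,-]
Step 5: ref 4 -> HIT, frames=[4,2,-]
Step 6: ref 3 -> FAULT, frames=[4,2,3]
Step 7: ref 4 -> HIT, frames=[4,2,3]
Step 8: ref 1 -> FAULT, evict 2, frames=[4,1,3]
Step 9: ref 3 -> HIT, frames=[4,1,3]
Step 10: ref 4 -> HIT, frames=[4,1,3]
Step 11: ref 1 -> HIT, frames=[4,1,3]
Step 12: ref 2 -> FAULT, evict 3, frames=[4,1,2]
At step 12: evicted page 3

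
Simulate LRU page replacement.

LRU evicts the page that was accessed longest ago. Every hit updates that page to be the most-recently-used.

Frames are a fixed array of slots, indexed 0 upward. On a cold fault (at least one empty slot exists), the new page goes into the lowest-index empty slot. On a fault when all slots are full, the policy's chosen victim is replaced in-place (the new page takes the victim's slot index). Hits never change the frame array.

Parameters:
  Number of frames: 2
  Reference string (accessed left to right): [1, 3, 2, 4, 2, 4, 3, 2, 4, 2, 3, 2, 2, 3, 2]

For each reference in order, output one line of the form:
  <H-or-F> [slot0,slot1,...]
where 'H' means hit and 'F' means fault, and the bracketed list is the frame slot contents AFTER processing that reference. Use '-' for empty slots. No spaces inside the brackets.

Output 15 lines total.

F [1,-]
F [1,3]
F [2,3]
F [2,4]
H [2,4]
H [2,4]
F [3,4]
F [3,2]
F [4,2]
H [4,2]
F [3,2]
H [3,2]
H [3,2]
H [3,2]
H [3,2]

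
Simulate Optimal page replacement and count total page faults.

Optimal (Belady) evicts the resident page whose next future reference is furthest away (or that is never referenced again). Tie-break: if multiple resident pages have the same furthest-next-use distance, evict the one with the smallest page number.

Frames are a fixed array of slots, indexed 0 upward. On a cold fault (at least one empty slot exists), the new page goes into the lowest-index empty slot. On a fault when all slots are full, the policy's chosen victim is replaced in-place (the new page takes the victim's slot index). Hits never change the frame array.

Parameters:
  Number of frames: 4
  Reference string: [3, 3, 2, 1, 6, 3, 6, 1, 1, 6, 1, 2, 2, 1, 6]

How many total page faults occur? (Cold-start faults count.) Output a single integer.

Answer: 4

Derivation:
Step 0: ref 3 → FAULT, frames=[3,-,-,-]
Step 1: ref 3 → HIT, frames=[3,-,-,-]
Step 2: ref 2 → FAULT, frames=[3,2,-,-]
Step 3: ref 1 → FAULT, frames=[3,2,1,-]
Step 4: ref 6 → FAULT, frames=[3,2,1,6]
Step 5: ref 3 → HIT, frames=[3,2,1,6]
Step 6: ref 6 → HIT, frames=[3,2,1,6]
Step 7: ref 1 → HIT, frames=[3,2,1,6]
Step 8: ref 1 → HIT, frames=[3,2,1,6]
Step 9: ref 6 → HIT, frames=[3,2,1,6]
Step 10: ref 1 → HIT, frames=[3,2,1,6]
Step 11: ref 2 → HIT, frames=[3,2,1,6]
Step 12: ref 2 → HIT, frames=[3,2,1,6]
Step 13: ref 1 → HIT, frames=[3,2,1,6]
Step 14: ref 6 → HIT, frames=[3,2,1,6]
Total faults: 4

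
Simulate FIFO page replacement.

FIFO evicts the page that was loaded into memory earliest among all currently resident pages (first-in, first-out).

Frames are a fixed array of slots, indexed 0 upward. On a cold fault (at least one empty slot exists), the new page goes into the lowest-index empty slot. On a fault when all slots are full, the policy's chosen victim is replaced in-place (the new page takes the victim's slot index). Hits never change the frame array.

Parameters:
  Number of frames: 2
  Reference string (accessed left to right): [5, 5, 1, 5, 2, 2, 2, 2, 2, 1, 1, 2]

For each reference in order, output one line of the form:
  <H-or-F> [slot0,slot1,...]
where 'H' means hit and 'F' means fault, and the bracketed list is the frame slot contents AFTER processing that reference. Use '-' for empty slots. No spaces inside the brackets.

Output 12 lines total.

F [5,-]
H [5,-]
F [5,1]
H [5,1]
F [2,1]
H [2,1]
H [2,1]
H [2,1]
H [2,1]
H [2,1]
H [2,1]
H [2,1]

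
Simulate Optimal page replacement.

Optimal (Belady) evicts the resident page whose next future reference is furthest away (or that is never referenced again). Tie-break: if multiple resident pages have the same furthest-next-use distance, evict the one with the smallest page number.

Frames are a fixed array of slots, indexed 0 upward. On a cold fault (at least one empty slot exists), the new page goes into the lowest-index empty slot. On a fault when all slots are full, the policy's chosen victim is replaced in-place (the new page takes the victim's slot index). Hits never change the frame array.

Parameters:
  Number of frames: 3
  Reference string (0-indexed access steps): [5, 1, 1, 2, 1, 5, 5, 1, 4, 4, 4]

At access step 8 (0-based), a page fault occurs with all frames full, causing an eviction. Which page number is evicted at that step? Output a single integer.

Answer: 1

Derivation:
Step 0: ref 5 -> FAULT, frames=[5,-,-]
Step 1: ref 1 -> FAULT, frames=[5,1,-]
Step 2: ref 1 -> HIT, frames=[5,1,-]
Step 3: ref 2 -> FAULT, frames=[5,1,2]
Step 4: ref 1 -> HIT, frames=[5,1,2]
Step 5: ref 5 -> HIT, frames=[5,1,2]
Step 6: ref 5 -> HIT, frames=[5,1,2]
Step 7: ref 1 -> HIT, frames=[5,1,2]
Step 8: ref 4 -> FAULT, evict 1, frames=[5,4,2]
At step 8: evicted page 1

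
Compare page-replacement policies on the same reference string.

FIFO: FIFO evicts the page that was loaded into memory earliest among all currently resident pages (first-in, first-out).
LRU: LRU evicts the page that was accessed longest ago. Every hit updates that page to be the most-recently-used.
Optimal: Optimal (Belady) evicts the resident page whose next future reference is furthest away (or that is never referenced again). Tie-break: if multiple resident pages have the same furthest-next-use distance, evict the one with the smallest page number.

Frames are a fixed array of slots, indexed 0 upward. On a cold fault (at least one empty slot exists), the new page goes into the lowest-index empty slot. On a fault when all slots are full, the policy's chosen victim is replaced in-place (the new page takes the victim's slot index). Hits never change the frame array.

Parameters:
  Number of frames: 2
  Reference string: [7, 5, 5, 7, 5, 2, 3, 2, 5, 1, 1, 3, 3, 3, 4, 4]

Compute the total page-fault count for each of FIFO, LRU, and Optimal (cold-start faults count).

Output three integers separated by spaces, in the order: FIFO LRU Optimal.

--- FIFO ---
  step 0: ref 7 -> FAULT, frames=[7,-] (faults so far: 1)
  step 1: ref 5 -> FAULT, frames=[7,5] (faults so far: 2)
  step 2: ref 5 -> HIT, frames=[7,5] (faults so far: 2)
  step 3: ref 7 -> HIT, frames=[7,5] (faults so far: 2)
  step 4: ref 5 -> HIT, frames=[7,5] (faults so far: 2)
  step 5: ref 2 -> FAULT, evict 7, frames=[2,5] (faults so far: 3)
  step 6: ref 3 -> FAULT, evict 5, frames=[2,3] (faults so far: 4)
  step 7: ref 2 -> HIT, frames=[2,3] (faults so far: 4)
  step 8: ref 5 -> FAULT, evict 2, frames=[5,3] (faults so far: 5)
  step 9: ref 1 -> FAULT, evict 3, frames=[5,1] (faults so far: 6)
  step 10: ref 1 -> HIT, frames=[5,1] (faults so far: 6)
  step 11: ref 3 -> FAULT, evict 5, frames=[3,1] (faults so far: 7)
  step 12: ref 3 -> HIT, frames=[3,1] (faults so far: 7)
  step 13: ref 3 -> HIT, frames=[3,1] (faults so far: 7)
  step 14: ref 4 -> FAULT, evict 1, frames=[3,4] (faults so far: 8)
  step 15: ref 4 -> HIT, frames=[3,4] (faults so far: 8)
  FIFO total faults: 8
--- LRU ---
  step 0: ref 7 -> FAULT, frames=[7,-] (faults so far: 1)
  step 1: ref 5 -> FAULT, frames=[7,5] (faults so far: 2)
  step 2: ref 5 -> HIT, frames=[7,5] (faults so far: 2)
  step 3: ref 7 -> HIT, frames=[7,5] (faults so far: 2)
  step 4: ref 5 -> HIT, frames=[7,5] (faults so far: 2)
  step 5: ref 2 -> FAULT, evict 7, frames=[2,5] (faults so far: 3)
  step 6: ref 3 -> FAULT, evict 5, frames=[2,3] (faults so far: 4)
  step 7: ref 2 -> HIT, frames=[2,3] (faults so far: 4)
  step 8: ref 5 -> FAULT, evict 3, frames=[2,5] (faults so far: 5)
  step 9: ref 1 -> FAULT, evict 2, frames=[1,5] (faults so far: 6)
  step 10: ref 1 -> HIT, frames=[1,5] (faults so far: 6)
  step 11: ref 3 -> FAULT, evict 5, frames=[1,3] (faults so far: 7)
  step 12: ref 3 -> HIT, frames=[1,3] (faults so far: 7)
  step 13: ref 3 -> HIT, frames=[1,3] (faults so far: 7)
  step 14: ref 4 -> FAULT, evict 1, frames=[4,3] (faults so far: 8)
  step 15: ref 4 -> HIT, frames=[4,3] (faults so far: 8)
  LRU total faults: 8
--- Optimal ---
  step 0: ref 7 -> FAULT, frames=[7,-] (faults so far: 1)
  step 1: ref 5 -> FAULT, frames=[7,5] (faults so far: 2)
  step 2: ref 5 -> HIT, frames=[7,5] (faults so far: 2)
  step 3: ref 7 -> HIT, frames=[7,5] (faults so far: 2)
  step 4: ref 5 -> HIT, frames=[7,5] (faults so far: 2)
  step 5: ref 2 -> FAULT, evict 7, frames=[2,5] (faults so far: 3)
  step 6: ref 3 -> FAULT, evict 5, frames=[2,3] (faults so far: 4)
  step 7: ref 2 -> HIT, frames=[2,3] (faults so far: 4)
  step 8: ref 5 -> FAULT, evict 2, frames=[5,3] (faults so far: 5)
  step 9: ref 1 -> FAULT, evict 5, frames=[1,3] (faults so far: 6)
  step 10: ref 1 -> HIT, frames=[1,3] (faults so far: 6)
  step 11: ref 3 -> HIT, frames=[1,3] (faults so far: 6)
  step 12: ref 3 -> HIT, frames=[1,3] (faults so far: 6)
  step 13: ref 3 -> HIT, frames=[1,3] (faults so far: 6)
  step 14: ref 4 -> FAULT, evict 1, frames=[4,3] (faults so far: 7)
  step 15: ref 4 -> HIT, frames=[4,3] (faults so far: 7)
  Optimal total faults: 7

Answer: 8 8 7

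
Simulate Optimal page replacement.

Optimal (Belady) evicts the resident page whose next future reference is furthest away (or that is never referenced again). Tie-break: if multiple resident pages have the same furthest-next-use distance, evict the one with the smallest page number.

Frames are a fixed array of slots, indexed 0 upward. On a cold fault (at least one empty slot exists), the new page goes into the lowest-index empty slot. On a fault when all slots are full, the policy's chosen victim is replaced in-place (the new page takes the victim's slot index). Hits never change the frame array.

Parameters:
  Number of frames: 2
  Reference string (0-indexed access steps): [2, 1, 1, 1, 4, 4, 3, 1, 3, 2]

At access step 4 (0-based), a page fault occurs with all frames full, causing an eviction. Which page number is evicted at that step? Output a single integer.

Answer: 2

Derivation:
Step 0: ref 2 -> FAULT, frames=[2,-]
Step 1: ref 1 -> FAULT, frames=[2,1]
Step 2: ref 1 -> HIT, frames=[2,1]
Step 3: ref 1 -> HIT, frames=[2,1]
Step 4: ref 4 -> FAULT, evict 2, frames=[4,1]
At step 4: evicted page 2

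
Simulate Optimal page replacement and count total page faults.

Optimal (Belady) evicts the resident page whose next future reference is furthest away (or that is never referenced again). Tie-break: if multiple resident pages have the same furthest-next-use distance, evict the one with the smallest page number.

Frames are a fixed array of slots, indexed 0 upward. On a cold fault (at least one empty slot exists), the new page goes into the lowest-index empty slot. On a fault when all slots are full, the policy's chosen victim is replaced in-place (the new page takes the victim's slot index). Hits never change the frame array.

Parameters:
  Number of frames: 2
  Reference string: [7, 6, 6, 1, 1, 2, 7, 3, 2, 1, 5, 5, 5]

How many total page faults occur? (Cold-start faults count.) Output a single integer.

Answer: 7

Derivation:
Step 0: ref 7 → FAULT, frames=[7,-]
Step 1: ref 6 → FAULT, frames=[7,6]
Step 2: ref 6 → HIT, frames=[7,6]
Step 3: ref 1 → FAULT (evict 6), frames=[7,1]
Step 4: ref 1 → HIT, frames=[7,1]
Step 5: ref 2 → FAULT (evict 1), frames=[7,2]
Step 6: ref 7 → HIT, frames=[7,2]
Step 7: ref 3 → FAULT (evict 7), frames=[3,2]
Step 8: ref 2 → HIT, frames=[3,2]
Step 9: ref 1 → FAULT (evict 2), frames=[3,1]
Step 10: ref 5 → FAULT (evict 1), frames=[3,5]
Step 11: ref 5 → HIT, frames=[3,5]
Step 12: ref 5 → HIT, frames=[3,5]
Total faults: 7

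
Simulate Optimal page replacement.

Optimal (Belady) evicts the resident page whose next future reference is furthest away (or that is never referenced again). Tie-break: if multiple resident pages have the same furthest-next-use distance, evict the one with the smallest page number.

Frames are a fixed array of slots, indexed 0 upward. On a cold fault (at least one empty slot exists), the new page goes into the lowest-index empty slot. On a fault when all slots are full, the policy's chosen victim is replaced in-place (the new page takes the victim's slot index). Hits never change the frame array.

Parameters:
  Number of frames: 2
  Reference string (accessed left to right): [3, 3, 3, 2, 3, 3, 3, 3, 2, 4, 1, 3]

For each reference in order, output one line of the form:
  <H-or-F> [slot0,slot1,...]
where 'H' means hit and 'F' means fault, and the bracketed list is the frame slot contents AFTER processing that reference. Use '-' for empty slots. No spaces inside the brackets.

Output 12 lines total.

F [3,-]
H [3,-]
H [3,-]
F [3,2]
H [3,2]
H [3,2]
H [3,2]
H [3,2]
H [3,2]
F [3,4]
F [3,1]
H [3,1]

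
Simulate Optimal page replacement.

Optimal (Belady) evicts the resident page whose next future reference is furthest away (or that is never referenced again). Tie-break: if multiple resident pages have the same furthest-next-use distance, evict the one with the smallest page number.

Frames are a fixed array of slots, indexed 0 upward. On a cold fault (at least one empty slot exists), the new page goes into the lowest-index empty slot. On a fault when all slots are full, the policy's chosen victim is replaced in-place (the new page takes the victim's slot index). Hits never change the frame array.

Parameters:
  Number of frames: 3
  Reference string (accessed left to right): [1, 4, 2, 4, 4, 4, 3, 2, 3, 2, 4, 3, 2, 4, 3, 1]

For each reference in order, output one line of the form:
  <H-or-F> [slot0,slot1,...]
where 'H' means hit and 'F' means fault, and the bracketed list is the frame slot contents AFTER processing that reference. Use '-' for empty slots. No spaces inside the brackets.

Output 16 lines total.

F [1,-,-]
F [1,4,-]
F [1,4,2]
H [1,4,2]
H [1,4,2]
H [1,4,2]
F [3,4,2]
H [3,4,2]
H [3,4,2]
H [3,4,2]
H [3,4,2]
H [3,4,2]
H [3,4,2]
H [3,4,2]
H [3,4,2]
F [3,4,1]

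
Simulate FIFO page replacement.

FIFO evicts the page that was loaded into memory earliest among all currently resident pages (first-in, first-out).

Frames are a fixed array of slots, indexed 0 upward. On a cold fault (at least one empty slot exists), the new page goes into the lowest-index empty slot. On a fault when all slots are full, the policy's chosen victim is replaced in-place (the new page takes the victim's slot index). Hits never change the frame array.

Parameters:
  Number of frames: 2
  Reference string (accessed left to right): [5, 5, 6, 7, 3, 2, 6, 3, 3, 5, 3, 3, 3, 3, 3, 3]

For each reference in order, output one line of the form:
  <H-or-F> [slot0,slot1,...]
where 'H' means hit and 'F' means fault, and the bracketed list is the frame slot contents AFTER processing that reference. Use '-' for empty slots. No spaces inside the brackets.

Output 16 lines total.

F [5,-]
H [5,-]
F [5,6]
F [7,6]
F [7,3]
F [2,3]
F [2,6]
F [3,6]
H [3,6]
F [3,5]
H [3,5]
H [3,5]
H [3,5]
H [3,5]
H [3,5]
H [3,5]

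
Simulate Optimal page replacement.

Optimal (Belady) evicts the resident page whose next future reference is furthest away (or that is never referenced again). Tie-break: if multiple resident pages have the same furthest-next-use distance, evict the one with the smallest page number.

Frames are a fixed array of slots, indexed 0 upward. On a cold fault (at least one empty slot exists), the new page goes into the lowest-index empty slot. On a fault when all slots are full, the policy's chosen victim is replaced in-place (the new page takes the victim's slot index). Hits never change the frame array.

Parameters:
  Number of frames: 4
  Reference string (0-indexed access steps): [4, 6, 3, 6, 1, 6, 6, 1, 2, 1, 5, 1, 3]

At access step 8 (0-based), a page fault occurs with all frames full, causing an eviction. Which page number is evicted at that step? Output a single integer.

Step 0: ref 4 -> FAULT, frames=[4,-,-,-]
Step 1: ref 6 -> FAULT, frames=[4,6,-,-]
Step 2: ref 3 -> FAULT, frames=[4,6,3,-]
Step 3: ref 6 -> HIT, frames=[4,6,3,-]
Step 4: ref 1 -> FAULT, frames=[4,6,3,1]
Step 5: ref 6 -> HIT, frames=[4,6,3,1]
Step 6: ref 6 -> HIT, frames=[4,6,3,1]
Step 7: ref 1 -> HIT, frames=[4,6,3,1]
Step 8: ref 2 -> FAULT, evict 4, frames=[2,6,3,1]
At step 8: evicted page 4

Answer: 4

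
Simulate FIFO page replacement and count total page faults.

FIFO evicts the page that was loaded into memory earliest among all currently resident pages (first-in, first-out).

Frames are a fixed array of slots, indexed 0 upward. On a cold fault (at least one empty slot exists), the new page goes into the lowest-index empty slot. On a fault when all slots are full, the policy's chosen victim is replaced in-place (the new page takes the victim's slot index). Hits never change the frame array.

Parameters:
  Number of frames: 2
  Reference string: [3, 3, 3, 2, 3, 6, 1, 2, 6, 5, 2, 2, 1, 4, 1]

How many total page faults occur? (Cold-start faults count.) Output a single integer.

Step 0: ref 3 → FAULT, frames=[3,-]
Step 1: ref 3 → HIT, frames=[3,-]
Step 2: ref 3 → HIT, frames=[3,-]
Step 3: ref 2 → FAULT, frames=[3,2]
Step 4: ref 3 → HIT, frames=[3,2]
Step 5: ref 6 → FAULT (evict 3), frames=[6,2]
Step 6: ref 1 → FAULT (evict 2), frames=[6,1]
Step 7: ref 2 → FAULT (evict 6), frames=[2,1]
Step 8: ref 6 → FAULT (evict 1), frames=[2,6]
Step 9: ref 5 → FAULT (evict 2), frames=[5,6]
Step 10: ref 2 → FAULT (evict 6), frames=[5,2]
Step 11: ref 2 → HIT, frames=[5,2]
Step 12: ref 1 → FAULT (evict 5), frames=[1,2]
Step 13: ref 4 → FAULT (evict 2), frames=[1,4]
Step 14: ref 1 → HIT, frames=[1,4]
Total faults: 10

Answer: 10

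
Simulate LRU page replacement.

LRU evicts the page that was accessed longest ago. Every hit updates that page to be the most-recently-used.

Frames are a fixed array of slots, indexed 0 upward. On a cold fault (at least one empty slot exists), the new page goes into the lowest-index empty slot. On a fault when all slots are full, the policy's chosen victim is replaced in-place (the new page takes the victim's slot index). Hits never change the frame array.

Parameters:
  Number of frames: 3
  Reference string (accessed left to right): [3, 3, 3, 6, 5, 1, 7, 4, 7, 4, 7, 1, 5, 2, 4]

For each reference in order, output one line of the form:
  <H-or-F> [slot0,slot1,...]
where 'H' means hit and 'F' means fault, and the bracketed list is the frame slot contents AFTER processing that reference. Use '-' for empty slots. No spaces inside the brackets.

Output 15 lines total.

F [3,-,-]
H [3,-,-]
H [3,-,-]
F [3,6,-]
F [3,6,5]
F [1,6,5]
F [1,7,5]
F [1,7,4]
H [1,7,4]
H [1,7,4]
H [1,7,4]
H [1,7,4]
F [1,7,5]
F [1,2,5]
F [4,2,5]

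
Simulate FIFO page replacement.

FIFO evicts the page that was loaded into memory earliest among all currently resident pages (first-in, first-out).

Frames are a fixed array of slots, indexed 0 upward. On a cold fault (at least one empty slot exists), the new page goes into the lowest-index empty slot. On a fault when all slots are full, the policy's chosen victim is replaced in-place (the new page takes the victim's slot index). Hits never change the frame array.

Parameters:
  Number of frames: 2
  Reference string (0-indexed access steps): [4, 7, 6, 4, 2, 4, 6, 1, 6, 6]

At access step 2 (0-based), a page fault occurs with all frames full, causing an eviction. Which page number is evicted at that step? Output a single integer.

Step 0: ref 4 -> FAULT, frames=[4,-]
Step 1: ref 7 -> FAULT, frames=[4,7]
Step 2: ref 6 -> FAULT, evict 4, frames=[6,7]
At step 2: evicted page 4

Answer: 4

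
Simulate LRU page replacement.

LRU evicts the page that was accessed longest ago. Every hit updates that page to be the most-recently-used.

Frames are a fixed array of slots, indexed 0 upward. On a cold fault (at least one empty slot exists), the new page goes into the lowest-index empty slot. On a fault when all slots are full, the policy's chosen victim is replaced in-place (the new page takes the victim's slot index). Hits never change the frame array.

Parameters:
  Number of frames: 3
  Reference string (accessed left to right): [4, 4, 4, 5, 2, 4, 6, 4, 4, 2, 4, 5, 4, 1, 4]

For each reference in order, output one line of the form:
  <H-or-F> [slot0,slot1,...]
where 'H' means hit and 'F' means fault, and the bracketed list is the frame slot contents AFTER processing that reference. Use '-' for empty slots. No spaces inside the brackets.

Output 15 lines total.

F [4,-,-]
H [4,-,-]
H [4,-,-]
F [4,5,-]
F [4,5,2]
H [4,5,2]
F [4,6,2]
H [4,6,2]
H [4,6,2]
H [4,6,2]
H [4,6,2]
F [4,5,2]
H [4,5,2]
F [4,5,1]
H [4,5,1]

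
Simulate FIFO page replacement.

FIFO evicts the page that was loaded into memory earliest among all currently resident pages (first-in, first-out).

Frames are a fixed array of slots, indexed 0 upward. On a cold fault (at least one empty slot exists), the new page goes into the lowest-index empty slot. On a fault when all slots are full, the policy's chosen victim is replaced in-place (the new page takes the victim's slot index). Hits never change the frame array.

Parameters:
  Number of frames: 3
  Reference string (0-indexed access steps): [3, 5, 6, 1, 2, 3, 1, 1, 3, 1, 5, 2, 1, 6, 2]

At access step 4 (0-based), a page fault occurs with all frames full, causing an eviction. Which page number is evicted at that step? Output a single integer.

Answer: 5

Derivation:
Step 0: ref 3 -> FAULT, frames=[3,-,-]
Step 1: ref 5 -> FAULT, frames=[3,5,-]
Step 2: ref 6 -> FAULT, frames=[3,5,6]
Step 3: ref 1 -> FAULT, evict 3, frames=[1,5,6]
Step 4: ref 2 -> FAULT, evict 5, frames=[1,2,6]
At step 4: evicted page 5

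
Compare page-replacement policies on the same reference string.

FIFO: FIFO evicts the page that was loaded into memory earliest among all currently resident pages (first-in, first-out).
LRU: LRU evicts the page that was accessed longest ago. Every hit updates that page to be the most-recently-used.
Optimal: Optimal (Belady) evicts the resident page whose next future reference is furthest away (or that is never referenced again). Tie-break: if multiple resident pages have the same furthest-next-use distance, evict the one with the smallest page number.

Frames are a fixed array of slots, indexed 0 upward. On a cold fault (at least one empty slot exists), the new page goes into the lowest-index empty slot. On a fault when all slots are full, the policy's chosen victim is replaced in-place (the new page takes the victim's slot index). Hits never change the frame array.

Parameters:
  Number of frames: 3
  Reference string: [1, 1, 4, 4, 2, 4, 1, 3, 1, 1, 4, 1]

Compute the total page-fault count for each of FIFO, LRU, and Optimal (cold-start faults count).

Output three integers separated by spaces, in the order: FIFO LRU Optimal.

--- FIFO ---
  step 0: ref 1 -> FAULT, frames=[1,-,-] (faults so far: 1)
  step 1: ref 1 -> HIT, frames=[1,-,-] (faults so far: 1)
  step 2: ref 4 -> FAULT, frames=[1,4,-] (faults so far: 2)
  step 3: ref 4 -> HIT, frames=[1,4,-] (faults so far: 2)
  step 4: ref 2 -> FAULT, frames=[1,4,2] (faults so far: 3)
  step 5: ref 4 -> HIT, frames=[1,4,2] (faults so far: 3)
  step 6: ref 1 -> HIT, frames=[1,4,2] (faults so far: 3)
  step 7: ref 3 -> FAULT, evict 1, frames=[3,4,2] (faults so far: 4)
  step 8: ref 1 -> FAULT, evict 4, frames=[3,1,2] (faults so far: 5)
  step 9: ref 1 -> HIT, frames=[3,1,2] (faults so far: 5)
  step 10: ref 4 -> FAULT, evict 2, frames=[3,1,4] (faults so far: 6)
  step 11: ref 1 -> HIT, frames=[3,1,4] (faults so far: 6)
  FIFO total faults: 6
--- LRU ---
  step 0: ref 1 -> FAULT, frames=[1,-,-] (faults so far: 1)
  step 1: ref 1 -> HIT, frames=[1,-,-] (faults so far: 1)
  step 2: ref 4 -> FAULT, frames=[1,4,-] (faults so far: 2)
  step 3: ref 4 -> HIT, frames=[1,4,-] (faults so far: 2)
  step 4: ref 2 -> FAULT, frames=[1,4,2] (faults so far: 3)
  step 5: ref 4 -> HIT, frames=[1,4,2] (faults so far: 3)
  step 6: ref 1 -> HIT, frames=[1,4,2] (faults so far: 3)
  step 7: ref 3 -> FAULT, evict 2, frames=[1,4,3] (faults so far: 4)
  step 8: ref 1 -> HIT, frames=[1,4,3] (faults so far: 4)
  step 9: ref 1 -> HIT, frames=[1,4,3] (faults so far: 4)
  step 10: ref 4 -> HIT, frames=[1,4,3] (faults so far: 4)
  step 11: ref 1 -> HIT, frames=[1,4,3] (faults so far: 4)
  LRU total faults: 4
--- Optimal ---
  step 0: ref 1 -> FAULT, frames=[1,-,-] (faults so far: 1)
  step 1: ref 1 -> HIT, frames=[1,-,-] (faults so far: 1)
  step 2: ref 4 -> FAULT, frames=[1,4,-] (faults so far: 2)
  step 3: ref 4 -> HIT, frames=[1,4,-] (faults so far: 2)
  step 4: ref 2 -> FAULT, frames=[1,4,2] (faults so far: 3)
  step 5: ref 4 -> HIT, frames=[1,4,2] (faults so far: 3)
  step 6: ref 1 -> HIT, frames=[1,4,2] (faults so far: 3)
  step 7: ref 3 -> FAULT, evict 2, frames=[1,4,3] (faults so far: 4)
  step 8: ref 1 -> HIT, frames=[1,4,3] (faults so far: 4)
  step 9: ref 1 -> HIT, frames=[1,4,3] (faults so far: 4)
  step 10: ref 4 -> HIT, frames=[1,4,3] (faults so far: 4)
  step 11: ref 1 -> HIT, frames=[1,4,3] (faults so far: 4)
  Optimal total faults: 4

Answer: 6 4 4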